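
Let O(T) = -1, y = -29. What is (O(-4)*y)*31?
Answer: 899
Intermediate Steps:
(O(-4)*y)*31 = -1*(-29)*31 = 29*31 = 899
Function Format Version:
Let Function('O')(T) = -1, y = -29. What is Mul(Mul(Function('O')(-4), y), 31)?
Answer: 899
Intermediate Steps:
Mul(Mul(Function('O')(-4), y), 31) = Mul(Mul(-1, -29), 31) = Mul(29, 31) = 899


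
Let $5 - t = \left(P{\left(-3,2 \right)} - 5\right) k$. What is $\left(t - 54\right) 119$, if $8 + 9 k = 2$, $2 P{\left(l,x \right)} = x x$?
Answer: $-6069$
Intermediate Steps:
$P{\left(l,x \right)} = \frac{x^{2}}{2}$ ($P{\left(l,x \right)} = \frac{x x}{2} = \frac{x^{2}}{2}$)
$k = - \frac{2}{3}$ ($k = - \frac{8}{9} + \frac{1}{9} \cdot 2 = - \frac{8}{9} + \frac{2}{9} = - \frac{2}{3} \approx -0.66667$)
$t = 3$ ($t = 5 - \left(\frac{2^{2}}{2} - 5\right) \left(- \frac{2}{3}\right) = 5 - \left(\frac{1}{2} \cdot 4 - 5\right) \left(- \frac{2}{3}\right) = 5 - \left(2 - 5\right) \left(- \frac{2}{3}\right) = 5 - \left(-3\right) \left(- \frac{2}{3}\right) = 5 - 2 = 3$)
$\left(t - 54\right) 119 = \left(3 - 54\right) 119 = \left(-51\right) 119 = -6069$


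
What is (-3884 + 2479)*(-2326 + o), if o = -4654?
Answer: 9806900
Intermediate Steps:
(-3884 + 2479)*(-2326 + o) = (-3884 + 2479)*(-2326 - 4654) = -1405*(-6980) = 9806900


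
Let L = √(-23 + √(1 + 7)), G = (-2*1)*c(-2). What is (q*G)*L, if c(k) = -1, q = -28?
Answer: -56*I*√(23 - 2*√2) ≈ -251.51*I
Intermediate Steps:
G = 2 (G = -2*1*(-1) = -2*(-1) = 2)
L = √(-23 + 2*√2) (L = √(-23 + √8) = √(-23 + 2*√2) ≈ 4.4913*I)
(q*G)*L = (-28*2)*√(-23 + 2*√2) = -56*√(-23 + 2*√2)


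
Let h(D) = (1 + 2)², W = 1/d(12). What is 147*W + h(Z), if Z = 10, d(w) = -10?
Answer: -57/10 ≈ -5.7000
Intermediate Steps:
W = -⅒ (W = 1/(-10) = -⅒ ≈ -0.10000)
h(D) = 9 (h(D) = 3² = 9)
147*W + h(Z) = 147*(-⅒) + 9 = -147/10 + 9 = -57/10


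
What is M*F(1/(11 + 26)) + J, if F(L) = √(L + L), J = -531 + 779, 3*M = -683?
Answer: 248 - 683*√74/111 ≈ 195.07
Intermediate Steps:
M = -683/3 (M = (⅓)*(-683) = -683/3 ≈ -227.67)
J = 248
F(L) = √2*√L (F(L) = √(2*L) = √2*√L)
M*F(1/(11 + 26)) + J = -683*√2*√(1/(11 + 26))/3 + 248 = -683*√2*√(1/37)/3 + 248 = -683*√2*√37/37/3 + 248 = -683*√74/111 + 248 = 248 - 683*√74/111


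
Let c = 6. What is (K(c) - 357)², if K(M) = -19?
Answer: 141376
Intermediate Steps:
(K(c) - 357)² = (-19 - 357)² = (-376)² = 141376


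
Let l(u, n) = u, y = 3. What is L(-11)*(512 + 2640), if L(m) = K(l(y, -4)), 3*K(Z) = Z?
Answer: 3152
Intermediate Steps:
K(Z) = Z/3
L(m) = 1 (L(m) = (1/3)*3 = 1)
L(-11)*(512 + 2640) = 1*(512 + 2640) = 1*3152 = 3152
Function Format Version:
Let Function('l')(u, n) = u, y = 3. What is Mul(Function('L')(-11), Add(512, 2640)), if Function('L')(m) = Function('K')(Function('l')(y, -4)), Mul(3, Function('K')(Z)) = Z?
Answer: 3152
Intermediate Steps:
Function('K')(Z) = Mul(Rational(1, 3), Z)
Function('L')(m) = 1 (Function('L')(m) = Mul(Rational(1, 3), 3) = 1)
Mul(Function('L')(-11), Add(512, 2640)) = Mul(1, Add(512, 2640)) = Mul(1, 3152) = 3152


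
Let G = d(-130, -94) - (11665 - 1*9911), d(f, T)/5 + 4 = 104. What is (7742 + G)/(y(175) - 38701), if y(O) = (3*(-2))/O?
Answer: -1135400/6772681 ≈ -0.16764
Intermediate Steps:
d(f, T) = 500 (d(f, T) = -20 + 5*104 = -20 + 520 = 500)
y(O) = -6/O
G = -1254 (G = 500 - (11665 - 1*9911) = 500 - (11665 - 9911) = 500 - 1*1754 = 500 - 1754 = -1254)
(7742 + G)/(y(175) - 38701) = (7742 - 1254)/(-6/175 - 38701) = 6488/(-6*1/175 - 38701) = 6488/(-6/175 - 38701) = 6488/(-6772681/175) = 6488*(-175/6772681) = -1135400/6772681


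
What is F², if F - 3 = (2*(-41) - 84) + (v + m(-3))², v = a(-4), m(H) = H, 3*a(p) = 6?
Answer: 26244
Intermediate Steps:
a(p) = 2 (a(p) = (⅓)*6 = 2)
v = 2
F = -162 (F = 3 + ((2*(-41) - 84) + (2 - 3)²) = 3 + ((-82 - 84) + (-1)²) = 3 + (-166 + 1) = 3 - 165 = -162)
F² = (-162)² = 26244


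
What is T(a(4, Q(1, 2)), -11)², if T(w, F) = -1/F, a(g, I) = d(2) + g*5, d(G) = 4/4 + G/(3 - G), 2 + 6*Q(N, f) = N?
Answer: 1/121 ≈ 0.0082645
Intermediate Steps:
Q(N, f) = -⅓ + N/6
d(G) = 1 + G/(3 - G) (d(G) = 4*(¼) + G/(3 - G) = 1 + G/(3 - G))
a(g, I) = 3 + 5*g (a(g, I) = -3/(-3 + 2) + g*5 = -3/(-1) + 5*g = -3*(-1) + 5*g = 3 + 5*g)
T(a(4, Q(1, 2)), -11)² = (-1/(-11))² = (-1*(-1/11))² = (1/11)² = 1/121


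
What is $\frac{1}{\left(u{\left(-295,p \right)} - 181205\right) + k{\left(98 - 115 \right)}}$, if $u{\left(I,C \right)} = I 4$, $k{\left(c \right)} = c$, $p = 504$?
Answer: $- \frac{1}{182402} \approx -5.4824 \cdot 10^{-6}$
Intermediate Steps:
$u{\left(I,C \right)} = 4 I$
$\frac{1}{\left(u{\left(-295,p \right)} - 181205\right) + k{\left(98 - 115 \right)}} = \frac{1}{\left(4 \left(-295\right) - 181205\right) + \left(98 - 115\right)} = \frac{1}{\left(-1180 - 181205\right) + \left(98 - 115\right)} = \frac{1}{-182385 - 17} = \frac{1}{-182402} = - \frac{1}{182402}$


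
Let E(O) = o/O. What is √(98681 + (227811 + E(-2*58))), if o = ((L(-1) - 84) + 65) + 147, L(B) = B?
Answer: 3*√122035045/58 ≈ 571.39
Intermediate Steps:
o = 127 (o = ((-1 - 84) + 65) + 147 = (-85 + 65) + 147 = -20 + 147 = 127)
E(O) = 127/O
√(98681 + (227811 + E(-2*58))) = √(98681 + (227811 + 127/((-2*58)))) = √(98681 + (227811 + 127/(-116))) = √(98681 + (227811 + 127*(-1/116))) = √(98681 + (227811 - 127/116)) = √(98681 + 26425949/116) = √(37872945/116) = 3*√122035045/58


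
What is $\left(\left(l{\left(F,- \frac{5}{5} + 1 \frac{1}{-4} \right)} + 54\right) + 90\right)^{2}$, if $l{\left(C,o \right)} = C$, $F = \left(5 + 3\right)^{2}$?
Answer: $43264$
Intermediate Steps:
$F = 64$ ($F = 8^{2} = 64$)
$\left(\left(l{\left(F,- \frac{5}{5} + 1 \frac{1}{-4} \right)} + 54\right) + 90\right)^{2} = \left(\left(64 + 54\right) + 90\right)^{2} = \left(118 + 90\right)^{2} = 208^{2} = 43264$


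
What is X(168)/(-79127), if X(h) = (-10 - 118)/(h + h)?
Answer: 8/1661667 ≈ 4.8144e-6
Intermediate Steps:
X(h) = -64/h (X(h) = -128*1/(2*h) = -64/h)
X(168)/(-79127) = -64/168/(-79127) = -64*1/168*(-1/79127) = -8/21*(-1/79127) = 8/1661667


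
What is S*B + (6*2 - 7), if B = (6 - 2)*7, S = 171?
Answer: 4793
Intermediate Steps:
B = 28 (B = 4*7 = 28)
S*B + (6*2 - 7) = 171*28 + (6*2 - 7) = 4788 + (12 - 7) = 4788 + 5 = 4793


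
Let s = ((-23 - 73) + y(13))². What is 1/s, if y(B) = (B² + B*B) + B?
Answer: 1/65025 ≈ 1.5379e-5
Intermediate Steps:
y(B) = B + 2*B² (y(B) = (B² + B²) + B = 2*B² + B = B + 2*B²)
s = 65025 (s = ((-23 - 73) + 13*(1 + 2*13))² = (-96 + 13*(1 + 26))² = (-96 + 13*27)² = (-96 + 351)² = 255² = 65025)
1/s = 1/65025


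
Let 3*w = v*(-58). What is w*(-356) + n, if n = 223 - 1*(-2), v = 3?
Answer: 20873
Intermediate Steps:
w = -58 (w = (3*(-58))/3 = (1/3)*(-174) = -58)
n = 225 (n = 223 + 2 = 225)
w*(-356) + n = -58*(-356) + 225 = 20648 + 225 = 20873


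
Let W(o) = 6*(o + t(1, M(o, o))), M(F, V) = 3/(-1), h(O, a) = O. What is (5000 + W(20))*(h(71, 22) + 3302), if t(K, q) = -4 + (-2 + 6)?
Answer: 17269760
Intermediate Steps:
M(F, V) = -3 (M(F, V) = 3*(-1) = -3)
t(K, q) = 0 (t(K, q) = -4 + 4 = 0)
W(o) = 6*o (W(o) = 6*(o + 0) = 6*o)
(5000 + W(20))*(h(71, 22) + 3302) = (5000 + 6*20)*(71 + 3302) = (5000 + 120)*3373 = 5120*3373 = 17269760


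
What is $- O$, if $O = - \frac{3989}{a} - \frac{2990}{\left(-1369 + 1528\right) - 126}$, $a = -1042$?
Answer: $\frac{2983943}{34386} \approx 86.778$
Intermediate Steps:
$O = - \frac{2983943}{34386}$ ($O = - \frac{3989}{-1042} - \frac{2990}{\left(-1369 + 1528\right) - 126} = \left(-3989\right) \left(- \frac{1}{1042}\right) - \frac{2990}{159 - 126} = \frac{3989}{1042} - \frac{2990}{33} = - \frac{2983943}{34386} \approx -86.778$)
$- O = \left(-1\right) \left(- \frac{2983943}{34386}\right) = \frac{2983943}{34386}$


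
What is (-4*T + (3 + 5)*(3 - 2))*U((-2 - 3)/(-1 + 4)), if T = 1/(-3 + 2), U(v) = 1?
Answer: 12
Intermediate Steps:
T = -1 (T = 1/(-1) = -1)
(-4*T + (3 + 5)*(3 - 2))*U((-2 - 3)/(-1 + 4)) = (-4*(-1) + (3 + 5)*(3 - 2))*1 = (4 + 8*1)*1 = (4 + 8)*1 = 12*1 = 12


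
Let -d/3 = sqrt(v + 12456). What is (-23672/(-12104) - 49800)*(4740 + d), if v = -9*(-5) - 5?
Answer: -357132650340/1513 + 904133292*sqrt(781)/1513 ≈ -2.1934e+8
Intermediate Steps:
v = 40 (v = 45 - 5 = 40)
d = -12*sqrt(781) (d = -3*sqrt(40 + 12456) = -12*sqrt(781) ≈ -335.36)
(-23672/(-12104) - 49800)*(4740 + d) = (-23672/(-12104) - 49800)*(4740 - 12*sqrt(781)) = (-23672*(-1/12104) - 49800)*(4740 - 12*sqrt(781)) = (2959/1513 - 49800)*(4740 - 12*sqrt(781)) = -75344441*(4740 - 12*sqrt(781))/1513 = -357132650340/1513 + 904133292*sqrt(781)/1513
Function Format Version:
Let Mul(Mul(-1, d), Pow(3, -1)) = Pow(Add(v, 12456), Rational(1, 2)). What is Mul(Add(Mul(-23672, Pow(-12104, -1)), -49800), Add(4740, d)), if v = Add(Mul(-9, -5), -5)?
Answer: Add(Rational(-357132650340, 1513), Mul(Rational(904133292, 1513), Pow(781, Rational(1, 2)))) ≈ -2.1934e+8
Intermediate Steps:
v = 40 (v = Add(45, -5) = 40)
d = Mul(-12, Pow(781, Rational(1, 2))) (d = Mul(-3, Pow(Add(40, 12456), Rational(1, 2))) = Mul(-3, Pow(12496, Rational(1, 2))) = Mul(-3, Mul(4, Pow(781, Rational(1, 2)))) = Mul(-12, Pow(781, Rational(1, 2))) ≈ -335.36)
Mul(Add(Mul(-23672, Pow(-12104, -1)), -49800), Add(4740, d)) = Mul(Add(Mul(-23672, Pow(-12104, -1)), -49800), Add(4740, Mul(-12, Pow(781, Rational(1, 2))))) = Mul(Add(Mul(-23672, Rational(-1, 12104)), -49800), Add(4740, Mul(-12, Pow(781, Rational(1, 2))))) = Mul(Add(Rational(2959, 1513), -49800), Add(4740, Mul(-12, Pow(781, Rational(1, 2))))) = Mul(Rational(-75344441, 1513), Add(4740, Mul(-12, Pow(781, Rational(1, 2))))) = Add(Rational(-357132650340, 1513), Mul(Rational(904133292, 1513), Pow(781, Rational(1, 2))))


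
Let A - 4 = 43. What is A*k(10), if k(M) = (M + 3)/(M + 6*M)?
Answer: 611/70 ≈ 8.7286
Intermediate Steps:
A = 47 (A = 4 + 43 = 47)
k(M) = (3 + M)/(7*M) (k(M) = (3 + M)/((7*M)) = (3 + M)*(1/(7*M)) = (3 + M)/(7*M))
A*k(10) = 47*((⅐)*(3 + 10)/10) = 47*((⅐)*(⅒)*13) = 47*(13/70) = 611/70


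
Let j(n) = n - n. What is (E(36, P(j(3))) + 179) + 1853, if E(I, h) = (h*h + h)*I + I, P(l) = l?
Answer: 2068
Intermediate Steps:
j(n) = 0
E(I, h) = I + I*(h + h²) (E(I, h) = (h² + h)*I + I = (h + h²)*I + I = I*(h + h²) + I = I + I*(h + h²))
(E(36, P(j(3))) + 179) + 1853 = (36*(1 + 0 + 0²) + 179) + 1853 = (36*(1 + 0 + 0) + 179) + 1853 = (36*1 + 179) + 1853 = (36 + 179) + 1853 = 215 + 1853 = 2068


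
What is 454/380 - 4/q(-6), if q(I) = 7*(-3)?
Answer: 5527/3990 ≈ 1.3852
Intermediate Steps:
q(I) = -21
454/380 - 4/q(-6) = 454/380 - 4/(-21) = 454*(1/380) - 4*(-1/21) = 227/190 + 4/21 = 5527/3990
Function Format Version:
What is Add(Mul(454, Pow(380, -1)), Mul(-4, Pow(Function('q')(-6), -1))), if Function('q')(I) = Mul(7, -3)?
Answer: Rational(5527, 3990) ≈ 1.3852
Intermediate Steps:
Function('q')(I) = -21
Add(Mul(454, Pow(380, -1)), Mul(-4, Pow(Function('q')(-6), -1))) = Add(Mul(454, Pow(380, -1)), Mul(-4, Pow(-21, -1))) = Add(Mul(454, Rational(1, 380)), Mul(-4, Rational(-1, 21))) = Add(Rational(227, 190), Rational(4, 21)) = Rational(5527, 3990)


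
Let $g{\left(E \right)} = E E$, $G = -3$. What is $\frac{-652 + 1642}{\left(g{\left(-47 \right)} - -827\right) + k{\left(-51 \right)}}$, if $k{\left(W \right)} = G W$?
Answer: $\frac{330}{1063} \approx 0.31044$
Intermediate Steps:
$k{\left(W \right)} = - 3 W$
$g{\left(E \right)} = E^{2}$
$\frac{-652 + 1642}{\left(g{\left(-47 \right)} - -827\right) + k{\left(-51 \right)}} = \frac{-652 + 1642}{\left(\left(-47\right)^{2} - -827\right) - -153} = \frac{990}{\left(2209 + 827\right) + 153} = \frac{990}{3036 + 153} = \frac{990}{3189} = 990 \cdot \frac{1}{3189} = \frac{330}{1063}$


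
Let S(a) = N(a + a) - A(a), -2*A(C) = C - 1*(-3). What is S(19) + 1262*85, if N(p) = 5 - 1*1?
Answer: 107285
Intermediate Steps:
A(C) = -3/2 - C/2 (A(C) = -(C - 1*(-3))/2 = -(C + 3)/2 = -(3 + C)/2 = -3/2 - C/2)
N(p) = 4 (N(p) = 5 - 1 = 4)
S(a) = 11/2 + a/2 (S(a) = 4 - (-3/2 - a/2) = 4 + (3/2 + a/2) = 11/2 + a/2)
S(19) + 1262*85 = (11/2 + (½)*19) + 1262*85 = (11/2 + 19/2) + 107270 = 15 + 107270 = 107285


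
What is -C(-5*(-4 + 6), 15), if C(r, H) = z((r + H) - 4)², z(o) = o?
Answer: -1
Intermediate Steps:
C(r, H) = (-4 + H + r)² (C(r, H) = ((r + H) - 4)² = ((H + r) - 4)² = (-4 + H + r)²)
-C(-5*(-4 + 6), 15) = -(-4 + 15 - 5*(-4 + 6))² = -(-4 + 15 - 5*2)² = -(-4 + 15 - 10)² = -1*1² = -1*1 = -1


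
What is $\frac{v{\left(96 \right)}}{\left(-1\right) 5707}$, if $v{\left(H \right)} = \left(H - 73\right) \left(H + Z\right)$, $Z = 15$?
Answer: $- \frac{2553}{5707} \approx -0.44735$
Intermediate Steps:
$v{\left(H \right)} = \left(-73 + H\right) \left(15 + H\right)$ ($v{\left(H \right)} = \left(H - 73\right) \left(H + 15\right) = \left(-73 + H\right) \left(15 + H\right)$)
$\frac{v{\left(96 \right)}}{\left(-1\right) 5707} = \frac{-1095 + 96^{2} - 5568}{\left(-1\right) 5707} = \frac{-1095 + 9216 - 5568}{-5707} = 2553 \left(- \frac{1}{5707}\right) = - \frac{2553}{5707}$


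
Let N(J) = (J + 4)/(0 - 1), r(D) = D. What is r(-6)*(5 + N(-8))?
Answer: -54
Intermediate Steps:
N(J) = -4 - J (N(J) = (4 + J)/(-1) = (4 + J)*(-1) = -4 - J)
r(-6)*(5 + N(-8)) = -6*(5 + (-4 - 1*(-8))) = -6*(5 + (-4 + 8)) = -6*(5 + 4) = -6*9 = -54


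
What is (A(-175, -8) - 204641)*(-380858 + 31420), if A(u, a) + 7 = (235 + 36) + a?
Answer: 71419885630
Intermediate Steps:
A(u, a) = 264 + a (A(u, a) = -7 + ((235 + 36) + a) = -7 + (271 + a) = 264 + a)
(A(-175, -8) - 204641)*(-380858 + 31420) = ((264 - 8) - 204641)*(-380858 + 31420) = (256 - 204641)*(-349438) = -204385*(-349438) = 71419885630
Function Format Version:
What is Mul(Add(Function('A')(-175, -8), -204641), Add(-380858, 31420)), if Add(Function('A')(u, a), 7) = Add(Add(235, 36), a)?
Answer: 71419885630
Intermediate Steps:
Function('A')(u, a) = Add(264, a) (Function('A')(u, a) = Add(-7, Add(Add(235, 36), a)) = Add(-7, Add(271, a)) = Add(264, a))
Mul(Add(Function('A')(-175, -8), -204641), Add(-380858, 31420)) = Mul(Add(Add(264, -8), -204641), Add(-380858, 31420)) = Mul(Add(256, -204641), -349438) = Mul(-204385, -349438) = 71419885630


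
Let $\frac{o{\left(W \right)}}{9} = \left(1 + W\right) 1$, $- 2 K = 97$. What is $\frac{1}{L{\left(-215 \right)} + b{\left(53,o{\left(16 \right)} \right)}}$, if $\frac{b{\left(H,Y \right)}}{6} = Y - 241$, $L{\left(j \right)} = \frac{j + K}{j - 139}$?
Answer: $- \frac{708}{373297} \approx -0.0018966$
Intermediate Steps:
$K = - \frac{97}{2}$ ($K = \left(- \frac{1}{2}\right) 97 = - \frac{97}{2} \approx -48.5$)
$L{\left(j \right)} = \frac{- \frac{97}{2} + j}{-139 + j}$ ($L{\left(j \right)} = \frac{j - \frac{97}{2}}{j - 139} = \frac{- \frac{97}{2} + j}{-139 + j}$)
$o{\left(W \right)} = 9 + 9 W$ ($o{\left(W \right)} = 9 \left(1 + W\right) 1 = 9 \left(1 + W\right) = 9 + 9 W$)
$b{\left(H,Y \right)} = -1446 + 6 Y$ ($b{\left(H,Y \right)} = 6 \left(Y - 241\right) = 6 \left(-241 + Y\right) = -1446 + 6 Y$)
$\frac{1}{L{\left(-215 \right)} + b{\left(53,o{\left(16 \right)} \right)}} = \frac{1}{\frac{- \frac{97}{2} - 215}{-139 - 215} - \left(1446 - 6 \left(9 + 9 \cdot 16\right)\right)} = \frac{1}{\frac{1}{-354} \left(- \frac{527}{2}\right) - \left(1446 - 6 \left(9 + 144\right)\right)} = \frac{1}{\left(- \frac{1}{354}\right) \left(- \frac{527}{2}\right) + \left(-1446 + 6 \cdot 153\right)} = \frac{1}{\frac{527}{708} + \left(-1446 + 918\right)} = \frac{1}{\frac{527}{708} - 528} = \frac{1}{- \frac{373297}{708}} = - \frac{708}{373297}$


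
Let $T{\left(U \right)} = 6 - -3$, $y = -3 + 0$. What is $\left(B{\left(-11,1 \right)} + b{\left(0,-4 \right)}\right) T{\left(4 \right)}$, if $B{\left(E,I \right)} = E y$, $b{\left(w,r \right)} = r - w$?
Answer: $261$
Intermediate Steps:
$y = -3$
$T{\left(U \right)} = 9$ ($T{\left(U \right)} = 6 + 3 = 9$)
$B{\left(E,I \right)} = - 3 E$ ($B{\left(E,I \right)} = E \left(-3\right) = - 3 E$)
$\left(B{\left(-11,1 \right)} + b{\left(0,-4 \right)}\right) T{\left(4 \right)} = \left(\left(-3\right) \left(-11\right) - 4\right) 9 = \left(33 + \left(-4 + 0\right)\right) 9 = \left(33 - 4\right) 9 = 29 \cdot 9 = 261$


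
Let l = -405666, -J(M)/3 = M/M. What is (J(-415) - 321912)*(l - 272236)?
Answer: 218226822330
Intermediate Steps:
J(M) = -3 (J(M) = -3*M/M = -3*1 = -3)
(J(-415) - 321912)*(l - 272236) = (-3 - 321912)*(-405666 - 272236) = -321915*(-677902) = 218226822330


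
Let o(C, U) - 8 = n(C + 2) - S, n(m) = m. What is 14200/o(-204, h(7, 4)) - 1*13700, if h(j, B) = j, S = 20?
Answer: -1473000/107 ≈ -13766.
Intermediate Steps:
o(C, U) = -10 + C (o(C, U) = 8 + ((C + 2) - 1*20) = 8 + ((2 + C) - 20) = 8 + (-18 + C) = -10 + C)
14200/o(-204, h(7, 4)) - 1*13700 = 14200/(-10 - 204) - 1*13700 = 14200/(-214) - 13700 = 14200*(-1/214) - 13700 = -7100/107 - 13700 = -1473000/107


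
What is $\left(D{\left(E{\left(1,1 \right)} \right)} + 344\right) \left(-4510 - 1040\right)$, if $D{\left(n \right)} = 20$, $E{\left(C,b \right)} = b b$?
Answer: $-2020200$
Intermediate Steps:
$E{\left(C,b \right)} = b^{2}$
$\left(D{\left(E{\left(1,1 \right)} \right)} + 344\right) \left(-4510 - 1040\right) = \left(20 + 344\right) \left(-4510 - 1040\right) = 364 \left(-5550\right) = -2020200$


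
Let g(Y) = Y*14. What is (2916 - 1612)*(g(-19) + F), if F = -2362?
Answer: -3426912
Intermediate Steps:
g(Y) = 14*Y
(2916 - 1612)*(g(-19) + F) = (2916 - 1612)*(14*(-19) - 2362) = 1304*(-266 - 2362) = 1304*(-2628) = -3426912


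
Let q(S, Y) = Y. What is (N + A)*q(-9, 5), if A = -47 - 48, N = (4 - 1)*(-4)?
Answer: -535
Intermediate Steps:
N = -12 (N = 3*(-4) = -12)
A = -95
(N + A)*q(-9, 5) = (-12 - 95)*5 = -107*5 = -535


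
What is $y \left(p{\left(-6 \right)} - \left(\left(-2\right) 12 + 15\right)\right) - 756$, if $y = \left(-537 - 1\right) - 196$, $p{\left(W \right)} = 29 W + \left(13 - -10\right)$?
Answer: $103472$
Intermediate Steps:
$p{\left(W \right)} = 23 + 29 W$ ($p{\left(W \right)} = 29 W + \left(13 + 10\right) = 29 W + 23 = 23 + 29 W$)
$y = -734$ ($y = -538 - 196 = -734$)
$y \left(p{\left(-6 \right)} - \left(\left(-2\right) 12 + 15\right)\right) - 756 = - 734 \left(\left(23 + 29 \left(-6\right)\right) - \left(\left(-2\right) 12 + 15\right)\right) - 756 = - 734 \left(\left(23 - 174\right) - \left(-24 + 15\right)\right) - 756 = - 734 \left(-151 - -9\right) - 756 = - 734 \left(-151 + 9\right) - 756 = \left(-734\right) \left(-142\right) - 756 = 104228 - 756 = 103472$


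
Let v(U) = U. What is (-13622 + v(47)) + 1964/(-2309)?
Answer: -31346639/2309 ≈ -13576.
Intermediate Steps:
(-13622 + v(47)) + 1964/(-2309) = (-13622 + 47) + 1964/(-2309) = -13575 + 1964*(-1/2309) = -13575 - 1964/2309 = -31346639/2309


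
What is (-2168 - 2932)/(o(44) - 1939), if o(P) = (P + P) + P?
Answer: 5100/1807 ≈ 2.8224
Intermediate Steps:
o(P) = 3*P (o(P) = 2*P + P = 3*P)
(-2168 - 2932)/(o(44) - 1939) = (-2168 - 2932)/(3*44 - 1939) = -5100/(132 - 1939) = -5100/(-1807) = -5100*(-1/1807) = 5100/1807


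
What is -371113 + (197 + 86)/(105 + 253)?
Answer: -132858171/358 ≈ -3.7111e+5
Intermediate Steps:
-371113 + (197 + 86)/(105 + 253) = -371113 + 283/358 = -132858171/358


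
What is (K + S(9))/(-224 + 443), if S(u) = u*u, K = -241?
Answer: -160/219 ≈ -0.73059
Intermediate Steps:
S(u) = u²
(K + S(9))/(-224 + 443) = (-241 + 9²)/(-224 + 443) = (-241 + 81)/219 = -160*1/219 = -160/219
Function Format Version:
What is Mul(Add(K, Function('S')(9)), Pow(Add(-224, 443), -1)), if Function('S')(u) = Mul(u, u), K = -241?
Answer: Rational(-160, 219) ≈ -0.73059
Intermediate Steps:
Function('S')(u) = Pow(u, 2)
Mul(Add(K, Function('S')(9)), Pow(Add(-224, 443), -1)) = Mul(Add(-241, Pow(9, 2)), Pow(Add(-224, 443), -1)) = Mul(Add(-241, 81), Pow(219, -1)) = Mul(-160, Rational(1, 219)) = Rational(-160, 219)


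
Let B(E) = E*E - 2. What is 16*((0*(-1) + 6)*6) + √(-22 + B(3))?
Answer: 576 + I*√15 ≈ 576.0 + 3.873*I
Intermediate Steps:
B(E) = -2 + E² (B(E) = E² - 2 = -2 + E²)
16*((0*(-1) + 6)*6) + √(-22 + B(3)) = 16*((0*(-1) + 6)*6) + √(-22 + (-2 + 3²)) = 16*((0 + 6)*6) + √(-22 + (-2 + 9)) = 16*(6*6) + √(-22 + 7) = 16*36 + √(-15) = 576 + I*√15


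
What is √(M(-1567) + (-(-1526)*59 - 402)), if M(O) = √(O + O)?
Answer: √(89632 + I*√3134) ≈ 299.39 + 0.0935*I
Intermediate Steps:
M(O) = √2*√O (M(O) = √(2*O) = √2*√O)
√(M(-1567) + (-(-1526)*59 - 402)) = √(√2*√(-1567) + (-(-1526)*59 - 402)) = √(√2*(I*√1567) + (-109*(-826) - 402)) = √(I*√3134 + (90034 - 402)) = √(I*√3134 + 89632) = √(89632 + I*√3134)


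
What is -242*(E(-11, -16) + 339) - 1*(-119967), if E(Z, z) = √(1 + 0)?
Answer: 37687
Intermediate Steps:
E(Z, z) = 1 (E(Z, z) = √1 = 1)
-242*(E(-11, -16) + 339) - 1*(-119967) = -242*(1 + 339) - 1*(-119967) = -242*340 + 119967 = -82280 + 119967 = 37687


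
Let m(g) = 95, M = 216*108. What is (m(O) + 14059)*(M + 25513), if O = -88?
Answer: 691295514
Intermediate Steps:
M = 23328
(m(O) + 14059)*(M + 25513) = (95 + 14059)*(23328 + 25513) = 14154*48841 = 691295514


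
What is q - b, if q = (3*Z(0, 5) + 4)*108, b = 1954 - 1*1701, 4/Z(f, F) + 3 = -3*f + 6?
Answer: 611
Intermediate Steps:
Z(f, F) = 4/(3 - 3*f) (Z(f, F) = 4/(-3 + (-3*f + 6)) = 4/(-3 + (6 - 3*f)) = 4/(3 - 3*f))
b = 253 (b = 1954 - 1701 = 253)
q = 864 (q = (3*(-4/(-3 + 3*0)) + 4)*108 = (3*(-4/(-3 + 0)) + 4)*108 = (3*(-4/(-3)) + 4)*108 = (3*(-4*(-1/3)) + 4)*108 = (3*(4/3) + 4)*108 = (4 + 4)*108 = 8*108 = 864)
q - b = 864 - 1*253 = 864 - 253 = 611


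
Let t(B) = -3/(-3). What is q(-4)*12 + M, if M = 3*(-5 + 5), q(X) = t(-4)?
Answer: 12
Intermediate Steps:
t(B) = 1 (t(B) = -3*(-⅓) = 1)
q(X) = 1
M = 0 (M = 3*0 = 0)
q(-4)*12 + M = 1*12 + 0 = 12 + 0 = 12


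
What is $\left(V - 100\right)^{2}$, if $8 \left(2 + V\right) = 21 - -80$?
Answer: $\frac{511225}{64} \approx 7987.9$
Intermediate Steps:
$V = \frac{85}{8}$ ($V = -2 + \frac{21 - -80}{8} = -2 + \frac{21 + 80}{8} = -2 + \frac{1}{8} \cdot 101 = -2 + \frac{101}{8} = \frac{85}{8} \approx 10.625$)
$\left(V - 100\right)^{2} = \left(\frac{85}{8} - 100\right)^{2} = \left(- \frac{715}{8}\right)^{2} = \frac{511225}{64}$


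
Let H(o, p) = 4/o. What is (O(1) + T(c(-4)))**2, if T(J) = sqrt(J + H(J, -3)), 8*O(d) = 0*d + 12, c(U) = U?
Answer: -11/4 + 3*I*sqrt(5) ≈ -2.75 + 6.7082*I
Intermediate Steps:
O(d) = 3/2 (O(d) = (0*d + 12)/8 = (0 + 12)/8 = (1/8)*12 = 3/2)
T(J) = sqrt(J + 4/J)
(O(1) + T(c(-4)))**2 = (3/2 + sqrt(-4 + 4/(-4)))**2 = (3/2 + sqrt(-4 + 4*(-1/4)))**2 = (3/2 + sqrt(-4 - 1))**2 = (3/2 + sqrt(-5))**2 = (3/2 + I*sqrt(5))**2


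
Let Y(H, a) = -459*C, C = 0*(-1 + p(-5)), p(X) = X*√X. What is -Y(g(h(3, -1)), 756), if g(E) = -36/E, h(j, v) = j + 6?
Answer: 0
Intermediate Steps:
p(X) = X^(3/2)
h(j, v) = 6 + j
C = 0 (C = 0*(-1 + (-5)^(3/2)) = 0*(-1 - 5*I*√5) = 0)
Y(H, a) = 0 (Y(H, a) = -459*0 = 0)
-Y(g(h(3, -1)), 756) = -1*0 = 0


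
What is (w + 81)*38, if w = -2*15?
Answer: 1938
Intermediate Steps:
w = -30
(w + 81)*38 = (-30 + 81)*38 = 51*38 = 1938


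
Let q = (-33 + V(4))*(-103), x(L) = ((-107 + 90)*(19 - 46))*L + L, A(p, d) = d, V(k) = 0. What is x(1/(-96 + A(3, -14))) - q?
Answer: -37435/11 ≈ -3403.2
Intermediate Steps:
x(L) = 460*L (x(L) = (-17*(-27))*L + L = 459*L + L = 460*L)
q = 3399 (q = (-33 + 0)*(-103) = -33*(-103) = 3399)
x(1/(-96 + A(3, -14))) - q = 460/(-96 - 14) - 1*3399 = 460/(-110) - 3399 = 460*(-1/110) - 3399 = -46/11 - 3399 = -37435/11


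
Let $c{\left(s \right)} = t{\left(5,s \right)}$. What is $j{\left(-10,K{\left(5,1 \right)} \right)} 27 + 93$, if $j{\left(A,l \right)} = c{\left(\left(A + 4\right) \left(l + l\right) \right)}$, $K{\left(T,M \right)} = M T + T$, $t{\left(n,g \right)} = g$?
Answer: $-3147$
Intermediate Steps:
$c{\left(s \right)} = s$
$K{\left(T,M \right)} = T + M T$
$j{\left(A,l \right)} = 2 l \left(4 + A\right)$ ($j{\left(A,l \right)} = \left(A + 4\right) \left(l + l\right) = \left(4 + A\right) 2 l = 2 l \left(4 + A\right)$)
$j{\left(-10,K{\left(5,1 \right)} \right)} 27 + 93 = 2 \cdot 5 \left(1 + 1\right) \left(4 - 10\right) 27 + 93 = 2 \cdot 5 \cdot 2 \left(-6\right) 27 + 93 = 2 \cdot 10 \left(-6\right) 27 + 93 = \left(-120\right) 27 + 93 = -3240 + 93 = -3147$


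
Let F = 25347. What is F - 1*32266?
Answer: -6919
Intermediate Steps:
F - 1*32266 = 25347 - 1*32266 = 25347 - 32266 = -6919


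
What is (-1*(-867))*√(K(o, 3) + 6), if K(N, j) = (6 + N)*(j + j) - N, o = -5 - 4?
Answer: 867*I*√3 ≈ 1501.7*I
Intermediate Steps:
o = -9
K(N, j) = -N + 2*j*(6 + N) (K(N, j) = (6 + N)*(2*j) - N = 2*j*(6 + N) - N = -N + 2*j*(6 + N))
(-1*(-867))*√(K(o, 3) + 6) = (-1*(-867))*√((-1*(-9) + 12*3 + 2*(-9)*3) + 6) = 867*√((9 + 36 - 54) + 6) = 867*√(-9 + 6) = 867*√(-3) = 867*(I*√3) = 867*I*√3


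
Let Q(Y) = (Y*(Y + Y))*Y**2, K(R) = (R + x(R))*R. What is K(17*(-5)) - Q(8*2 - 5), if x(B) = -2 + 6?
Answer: -22397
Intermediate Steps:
x(B) = 4
K(R) = R*(4 + R) (K(R) = (R + 4)*R = (4 + R)*R = R*(4 + R))
Q(Y) = 2*Y**4 (Q(Y) = (Y*(2*Y))*Y**2 = (2*Y**2)*Y**2 = 2*Y**4)
K(17*(-5)) - Q(8*2 - 5) = (17*(-5))*(4 + 17*(-5)) - 2*(8*2 - 5)**4 = -85*(4 - 85) - 2*(16 - 5)**4 = -85*(-81) - 2*11**4 = 6885 - 2*14641 = 6885 - 1*29282 = 6885 - 29282 = -22397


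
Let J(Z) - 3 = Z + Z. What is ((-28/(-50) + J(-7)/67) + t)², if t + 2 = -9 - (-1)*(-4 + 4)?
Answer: 315488644/2805625 ≈ 112.45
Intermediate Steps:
J(Z) = 3 + 2*Z (J(Z) = 3 + (Z + Z) = 3 + 2*Z)
t = -11 (t = -2 + (-9 - (-1)*(-4 + 4)) = -2 + (-9 - (-1)*0) = -2 + (-9 - 1*0) = -2 + (-9 + 0) = -2 - 9 = -11)
((-28/(-50) + J(-7)/67) + t)² = ((-28/(-50) + (3 + 2*(-7))/67) - 11)² = ((-28*(-1/50) + (3 - 14)*(1/67)) - 11)² = ((14/25 - 11*1/67) - 11)² = ((14/25 - 11/67) - 11)² = (663/1675 - 11)² = (-17762/1675)² = 315488644/2805625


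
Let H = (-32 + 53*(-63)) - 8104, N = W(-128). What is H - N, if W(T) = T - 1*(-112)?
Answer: -11459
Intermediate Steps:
W(T) = 112 + T (W(T) = T + 112 = 112 + T)
N = -16 (N = 112 - 128 = -16)
H = -11475 (H = (-32 - 3339) - 8104 = -3371 - 8104 = -11475)
H - N = -11475 - 1*(-16) = -11475 + 16 = -11459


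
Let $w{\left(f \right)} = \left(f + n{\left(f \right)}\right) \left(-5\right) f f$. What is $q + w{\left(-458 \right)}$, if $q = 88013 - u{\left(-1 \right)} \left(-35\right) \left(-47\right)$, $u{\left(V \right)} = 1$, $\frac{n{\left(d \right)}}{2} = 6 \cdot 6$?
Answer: $404930888$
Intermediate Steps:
$n{\left(d \right)} = 72$ ($n{\left(d \right)} = 2 \cdot 6 \cdot 6 = 2 \cdot 36 = 72$)
$w{\left(f \right)} = f^{2} \left(-360 - 5 f\right)$ ($w{\left(f \right)} = \left(f + 72\right) \left(-5\right) f f = \left(72 + f\right) \left(-5\right) f f = \left(-360 - 5 f\right) f f = f \left(-360 - 5 f\right) f = f^{2} \left(-360 - 5 f\right)$)
$q = 86368$ ($q = 88013 - 1 \left(-35\right) \left(-47\right) = 88013 - \left(-35\right) \left(-47\right) = 88013 - 1645 = 86368$)
$q + w{\left(-458 \right)} = 86368 + 5 \left(-458\right)^{2} \left(-72 - -458\right) = 86368 + 5 \cdot 209764 \left(-72 + 458\right) = 86368 + 5 \cdot 209764 \cdot 386 = 86368 + 404844520 = 404930888$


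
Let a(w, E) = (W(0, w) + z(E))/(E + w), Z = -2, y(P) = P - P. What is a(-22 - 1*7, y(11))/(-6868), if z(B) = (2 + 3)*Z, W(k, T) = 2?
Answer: -2/49793 ≈ -4.0166e-5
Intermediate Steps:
y(P) = 0
z(B) = -10 (z(B) = (2 + 3)*(-2) = 5*(-2) = -10)
a(w, E) = -8/(E + w) (a(w, E) = (2 - 10)/(E + w) = -8/(E + w))
a(-22 - 1*7, y(11))/(-6868) = -8/(0 + (-22 - 1*7))/(-6868) = -8/(0 + (-22 - 7))*(-1/6868) = -8/(0 - 29)*(-1/6868) = -8/(-29)*(-1/6868) = -8*(-1/29)*(-1/6868) = (8/29)*(-1/6868) = -2/49793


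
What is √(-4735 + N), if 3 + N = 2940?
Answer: I*√1798 ≈ 42.403*I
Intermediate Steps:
N = 2937 (N = -3 + 2940 = 2937)
√(-4735 + N) = √(-4735 + 2937) = √(-1798) = I*√1798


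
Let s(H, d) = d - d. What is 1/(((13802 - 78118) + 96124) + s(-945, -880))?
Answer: 1/31808 ≈ 3.1439e-5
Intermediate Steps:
s(H, d) = 0
1/(((13802 - 78118) + 96124) + s(-945, -880)) = 1/(((13802 - 78118) + 96124) + 0) = 1/((-64316 + 96124) + 0) = 1/(31808 + 0) = 1/31808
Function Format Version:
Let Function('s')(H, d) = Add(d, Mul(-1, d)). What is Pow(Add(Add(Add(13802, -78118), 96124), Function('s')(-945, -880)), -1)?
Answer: Rational(1, 31808) ≈ 3.1439e-5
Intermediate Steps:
Function('s')(H, d) = 0
Pow(Add(Add(Add(13802, -78118), 96124), Function('s')(-945, -880)), -1) = Pow(Add(Add(Add(13802, -78118), 96124), 0), -1) = Pow(Add(Add(-64316, 96124), 0), -1) = Pow(Add(31808, 0), -1) = Pow(31808, -1) = Rational(1, 31808)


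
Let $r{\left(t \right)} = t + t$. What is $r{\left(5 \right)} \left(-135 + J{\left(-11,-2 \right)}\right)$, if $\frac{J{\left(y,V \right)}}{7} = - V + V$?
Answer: $-1350$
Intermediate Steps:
$J{\left(y,V \right)} = 0$ ($J{\left(y,V \right)} = 7 \left(- V + V\right) = 7 \cdot 0 = 0$)
$r{\left(t \right)} = 2 t$
$r{\left(5 \right)} \left(-135 + J{\left(-11,-2 \right)}\right) = 2 \cdot 5 \left(-135 + 0\right) = 10 \left(-135\right) = -1350$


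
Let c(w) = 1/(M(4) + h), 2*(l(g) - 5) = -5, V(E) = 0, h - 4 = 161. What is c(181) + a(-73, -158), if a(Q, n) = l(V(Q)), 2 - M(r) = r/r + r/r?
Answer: 827/330 ≈ 2.5061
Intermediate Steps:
h = 165 (h = 4 + 161 = 165)
l(g) = 5/2 (l(g) = 5 + (½)*(-5) = 5 - 5/2 = 5/2)
M(r) = 0 (M(r) = 2 - (r/r + r/r) = 2 - (1 + 1) = 2 - 1*2 = 2 - 2 = 0)
a(Q, n) = 5/2
c(w) = 1/165 (c(w) = 1/(0 + 165) = 1/165)
c(181) + a(-73, -158) = 1/165 + 5/2 = 827/330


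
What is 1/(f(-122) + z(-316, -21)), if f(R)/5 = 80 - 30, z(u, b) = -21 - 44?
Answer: 1/185 ≈ 0.0054054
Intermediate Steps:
z(u, b) = -65
f(R) = 250 (f(R) = 5*(80 - 30) = 5*50 = 250)
1/(f(-122) + z(-316, -21)) = 1/(250 - 65) = 1/185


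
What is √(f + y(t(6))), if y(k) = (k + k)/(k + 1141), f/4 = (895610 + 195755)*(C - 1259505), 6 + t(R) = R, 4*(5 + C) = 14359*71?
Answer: I*√4385705912115 ≈ 2.0942e+6*I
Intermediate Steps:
C = 1019469/4 (C = -5 + (14359*71)/4 = -5 + (¼)*1019489 = -5 + 1019489/4 = 1019469/4 ≈ 2.5487e+5)
t(R) = -6 + R
f = -4385705912115 (f = 4*((895610 + 195755)*(1019469/4 - 1259505)) = 4*(1091365*(-4018551/4)) = 4*(-4385705912115/4) = -4385705912115)
y(k) = 2*k/(1141 + k) (y(k) = (2*k)/(1141 + k) = 2*k/(1141 + k))
√(f + y(t(6))) = √(-4385705912115 + 2*(-6 + 6)/(1141 + (-6 + 6))) = √(-4385705912115 + 2*0/(1141 + 0)) = √(-4385705912115 + 2*0/1141) = √(-4385705912115 + 2*0*(1/1141)) = √(-4385705912115 + 0) = √(-4385705912115) = I*√4385705912115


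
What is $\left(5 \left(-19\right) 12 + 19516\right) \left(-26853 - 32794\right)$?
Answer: $-1096073272$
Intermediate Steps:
$\left(5 \left(-19\right) 12 + 19516\right) \left(-26853 - 32794\right) = \left(\left(-95\right) 12 + 19516\right) \left(-59647\right) = \left(-1140 + 19516\right) \left(-59647\right) = 18376 \left(-59647\right) = -1096073272$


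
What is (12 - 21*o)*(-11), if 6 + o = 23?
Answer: 3795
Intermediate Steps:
o = 17 (o = -6 + 23 = 17)
(12 - 21*o)*(-11) = (12 - 21*17)*(-11) = (12 - 357)*(-11) = -345*(-11) = 3795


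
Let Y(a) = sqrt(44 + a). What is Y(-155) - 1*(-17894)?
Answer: 17894 + I*sqrt(111) ≈ 17894.0 + 10.536*I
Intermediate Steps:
Y(-155) - 1*(-17894) = sqrt(44 - 155) - 1*(-17894) = sqrt(-111) + 17894 = I*sqrt(111) + 17894 = 17894 + I*sqrt(111)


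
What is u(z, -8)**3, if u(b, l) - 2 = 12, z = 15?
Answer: 2744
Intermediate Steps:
u(b, l) = 14 (u(b, l) = 2 + 12 = 14)
u(z, -8)**3 = 14**3 = 2744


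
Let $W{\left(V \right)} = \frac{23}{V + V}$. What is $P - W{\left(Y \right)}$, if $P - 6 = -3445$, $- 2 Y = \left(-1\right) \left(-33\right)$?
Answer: $- \frac{113464}{33} \approx -3438.3$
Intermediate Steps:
$Y = - \frac{33}{2}$ ($Y = - \frac{\left(-1\right) \left(-33\right)}{2} = \left(- \frac{1}{2}\right) 33 = - \frac{33}{2} \approx -16.5$)
$W{\left(V \right)} = \frac{23}{2 V}$
$P = -3439$ ($P = 6 - 3445 = -3439$)
$P - W{\left(Y \right)} = -3439 - \frac{23}{2 \left(- \frac{33}{2}\right)} = -3439 - \frac{23}{2} \left(- \frac{2}{33}\right) = -3439 - - \frac{23}{33} = -3439 + \frac{23}{33} = - \frac{113464}{33}$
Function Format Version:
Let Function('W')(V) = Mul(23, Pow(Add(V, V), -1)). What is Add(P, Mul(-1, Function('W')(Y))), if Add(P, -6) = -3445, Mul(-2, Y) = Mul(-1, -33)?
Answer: Rational(-113464, 33) ≈ -3438.3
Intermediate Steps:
Y = Rational(-33, 2) (Y = Mul(Rational(-1, 2), Mul(-1, -33)) = Mul(Rational(-1, 2), 33) = Rational(-33, 2) ≈ -16.500)
Function('W')(V) = Mul(Rational(23, 2), Pow(V, -1)) (Function('W')(V) = Mul(23, Pow(Mul(2, V), -1)) = Mul(23, Mul(Rational(1, 2), Pow(V, -1))) = Mul(Rational(23, 2), Pow(V, -1)))
P = -3439 (P = Add(6, -3445) = -3439)
Add(P, Mul(-1, Function('W')(Y))) = Add(-3439, Mul(-1, Mul(Rational(23, 2), Pow(Rational(-33, 2), -1)))) = Add(-3439, Mul(-1, Mul(Rational(23, 2), Rational(-2, 33)))) = Add(-3439, Mul(-1, Rational(-23, 33))) = Add(-3439, Rational(23, 33)) = Rational(-113464, 33)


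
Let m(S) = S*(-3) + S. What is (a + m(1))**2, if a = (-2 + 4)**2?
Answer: 4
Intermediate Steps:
a = 4 (a = 2**2 = 4)
m(S) = -2*S (m(S) = -3*S + S = -2*S)
(a + m(1))**2 = (4 - 2*1)**2 = (4 - 2)**2 = 2**2 = 4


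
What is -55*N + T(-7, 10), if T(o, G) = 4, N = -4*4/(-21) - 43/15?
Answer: 2515/21 ≈ 119.76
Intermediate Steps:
N = -221/105 (N = -16*(-1/21) - 43*1/15 = 16/21 - 43/15 = -221/105 ≈ -2.1048)
-55*N + T(-7, 10) = -55*(-221/105) + 4 = 2431/21 + 4 = 2515/21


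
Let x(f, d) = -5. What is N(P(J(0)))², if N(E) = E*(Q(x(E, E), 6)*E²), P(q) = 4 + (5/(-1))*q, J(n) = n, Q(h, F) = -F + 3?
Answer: 36864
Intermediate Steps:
Q(h, F) = 3 - F
P(q) = 4 - 5*q (P(q) = 4 + (5*(-1))*q = 4 - 5*q)
N(E) = -3*E³ (N(E) = E*((3 - 1*6)*E²) = E*((3 - 6)*E²) = E*(-3*E²) = -3*E³)
N(P(J(0)))² = (-3*(4 - 5*0)³)² = (-3*(4 + 0)³)² = (-3*4³)² = (-3*64)² = (-192)² = 36864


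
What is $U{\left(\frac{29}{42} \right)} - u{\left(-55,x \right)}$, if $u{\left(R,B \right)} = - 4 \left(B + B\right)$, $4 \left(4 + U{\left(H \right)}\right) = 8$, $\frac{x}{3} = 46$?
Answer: $1102$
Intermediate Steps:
$x = 138$ ($x = 3 \cdot 46 = 138$)
$U{\left(H \right)} = -2$ ($U{\left(H \right)} = -4 + \frac{1}{4} \cdot 8 = -4 + 2 = -2$)
$u{\left(R,B \right)} = - 8 B$ ($u{\left(R,B \right)} = - 4 \cdot 2 B = - 8 B$)
$U{\left(\frac{29}{42} \right)} - u{\left(-55,x \right)} = -2 - \left(-8\right) 138 = -2 - -1104 = -2 + 1104 = 1102$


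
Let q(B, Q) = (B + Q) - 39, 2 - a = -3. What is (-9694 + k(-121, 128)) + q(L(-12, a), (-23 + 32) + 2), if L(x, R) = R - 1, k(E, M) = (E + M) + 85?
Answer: -9626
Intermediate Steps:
a = 5 (a = 2 - 1*(-3) = 2 + 3 = 5)
k(E, M) = 85 + E + M
L(x, R) = -1 + R
q(B, Q) = -39 + B + Q
(-9694 + k(-121, 128)) + q(L(-12, a), (-23 + 32) + 2) = (-9694 + (85 - 121 + 128)) + (-39 + (-1 + 5) + ((-23 + 32) + 2)) = (-9694 + 92) + (-39 + 4 + (9 + 2)) = -9602 + (-39 + 4 + 11) = -9602 - 24 = -9626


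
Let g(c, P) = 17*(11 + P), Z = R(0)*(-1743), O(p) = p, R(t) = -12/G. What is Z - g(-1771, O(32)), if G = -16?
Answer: -8153/4 ≈ -2038.3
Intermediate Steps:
R(t) = ¾ (R(t) = -12/(-16) = -12*(-1/16) = ¾)
Z = -5229/4 (Z = (¾)*(-1743) = -5229/4 ≈ -1307.3)
g(c, P) = 187 + 17*P
Z - g(-1771, O(32)) = -5229/4 - (187 + 17*32) = -5229/4 - (187 + 544) = -5229/4 - 1*731 = -5229/4 - 731 = -8153/4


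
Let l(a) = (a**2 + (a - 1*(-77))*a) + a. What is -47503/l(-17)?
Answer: 47503/748 ≈ 63.507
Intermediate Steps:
l(a) = a + a**2 + a*(77 + a) (l(a) = (a**2 + (a + 77)*a) + a = (a**2 + (77 + a)*a) + a = (a**2 + a*(77 + a)) + a = a + a**2 + a*(77 + a))
-47503/l(-17) = -47503*(-1/(34*(39 - 17))) = -47503/(2*(-17)*22) = -47503/(-748) = -47503*(-1/748) = 47503/748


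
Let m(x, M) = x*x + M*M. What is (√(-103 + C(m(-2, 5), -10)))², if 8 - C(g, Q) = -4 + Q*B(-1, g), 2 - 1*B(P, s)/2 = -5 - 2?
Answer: 89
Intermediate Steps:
m(x, M) = M² + x² (m(x, M) = x² + M² = M² + x²)
B(P, s) = 18 (B(P, s) = 4 - 2*(-5 - 2) = 4 - 2*(-7) = 4 + 14 = 18)
C(g, Q) = 12 - 18*Q (C(g, Q) = 8 - (-4 + Q*18) = 8 - (-4 + 18*Q) = 8 + (4 - 18*Q) = 12 - 18*Q)
(√(-103 + C(m(-2, 5), -10)))² = (√(-103 + (12 - 18*(-10))))² = (√(-103 + (12 + 180)))² = (√(-103 + 192))² = (√89)² = 89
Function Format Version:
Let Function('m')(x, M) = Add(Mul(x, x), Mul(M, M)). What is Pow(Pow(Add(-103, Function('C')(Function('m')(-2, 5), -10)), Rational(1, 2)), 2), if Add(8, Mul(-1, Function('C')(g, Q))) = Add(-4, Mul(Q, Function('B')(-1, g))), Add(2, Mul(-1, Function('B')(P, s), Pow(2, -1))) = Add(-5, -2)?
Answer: 89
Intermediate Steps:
Function('m')(x, M) = Add(Pow(M, 2), Pow(x, 2)) (Function('m')(x, M) = Add(Pow(x, 2), Pow(M, 2)) = Add(Pow(M, 2), Pow(x, 2)))
Function('B')(P, s) = 18 (Function('B')(P, s) = Add(4, Mul(-2, Add(-5, -2))) = Add(4, Mul(-2, -7)) = Add(4, 14) = 18)
Function('C')(g, Q) = Add(12, Mul(-18, Q)) (Function('C')(g, Q) = Add(8, Mul(-1, Add(-4, Mul(Q, 18)))) = Add(8, Mul(-1, Add(-4, Mul(18, Q)))) = Add(8, Add(4, Mul(-18, Q))) = Add(12, Mul(-18, Q)))
Pow(Pow(Add(-103, Function('C')(Function('m')(-2, 5), -10)), Rational(1, 2)), 2) = Pow(Pow(Add(-103, Add(12, Mul(-18, -10))), Rational(1, 2)), 2) = Pow(Pow(Add(-103, Add(12, 180)), Rational(1, 2)), 2) = Pow(Pow(Add(-103, 192), Rational(1, 2)), 2) = Pow(Pow(89, Rational(1, 2)), 2) = 89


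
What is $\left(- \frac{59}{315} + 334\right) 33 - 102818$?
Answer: $- \frac{9639229}{105} \approx -91802.0$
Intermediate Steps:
$\left(- \frac{59}{315} + 334\right) 33 - 102818 = \frac{105151}{315} \cdot 33 - 102818 = \frac{1156661}{105} - 102818 = - \frac{9639229}{105}$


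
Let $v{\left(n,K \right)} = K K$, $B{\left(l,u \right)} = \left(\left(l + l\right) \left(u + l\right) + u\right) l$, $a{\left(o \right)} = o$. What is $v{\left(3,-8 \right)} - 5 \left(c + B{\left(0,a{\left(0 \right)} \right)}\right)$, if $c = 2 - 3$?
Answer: $69$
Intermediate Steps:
$c = -1$
$B{\left(l,u \right)} = l \left(u + 2 l \left(l + u\right)\right)$ ($B{\left(l,u \right)} = \left(2 l \left(l + u\right) + u\right) l = \left(u + 2 l \left(l + u\right)\right) l = l \left(u + 2 l \left(l + u\right)\right)$)
$v{\left(n,K \right)} = K^{2}$
$v{\left(3,-8 \right)} - 5 \left(c + B{\left(0,a{\left(0 \right)} \right)}\right) = \left(-8\right)^{2} - 5 \left(-1 + 0 \left(0 + 2 \cdot 0^{2} + 2 \cdot 0 \cdot 0\right)\right) = 64 - 5 \left(-1 + 0 \left(0 + 2 \cdot 0 + 0\right)\right) = 64 - 5 \left(-1 + 0 \left(0 + 0 + 0\right)\right) = 64 - 5 \left(-1 + 0 \cdot 0\right) = 64 - 5 \left(-1 + 0\right) = 64 - -5 = 64 + 5 = 69$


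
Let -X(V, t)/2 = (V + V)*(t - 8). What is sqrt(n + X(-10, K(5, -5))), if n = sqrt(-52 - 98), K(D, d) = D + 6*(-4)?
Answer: sqrt(-1080 + 5*I*sqrt(6)) ≈ 0.1863 + 32.864*I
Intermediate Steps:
K(D, d) = -24 + D (K(D, d) = D - 24 = -24 + D)
n = 5*I*sqrt(6) (n = sqrt(-150) = 5*I*sqrt(6) ≈ 12.247*I)
X(V, t) = -4*V*(-8 + t) (X(V, t) = -2*(V + V)*(t - 8) = -2*2*V*(-8 + t) = -4*V*(-8 + t))
sqrt(n + X(-10, K(5, -5))) = sqrt(5*I*sqrt(6) + 4*(-10)*(8 - (-24 + 5))) = sqrt(5*I*sqrt(6) + 4*(-10)*(8 - 1*(-19))) = sqrt(5*I*sqrt(6) + 4*(-10)*(8 + 19)) = sqrt(5*I*sqrt(6) + 4*(-10)*27) = sqrt(5*I*sqrt(6) - 1080) = sqrt(-1080 + 5*I*sqrt(6))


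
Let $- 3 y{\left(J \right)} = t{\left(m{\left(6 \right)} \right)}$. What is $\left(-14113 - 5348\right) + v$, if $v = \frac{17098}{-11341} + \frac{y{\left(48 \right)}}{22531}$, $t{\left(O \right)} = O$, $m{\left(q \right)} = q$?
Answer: $- \frac{4973139203451}{255524071} \approx -19463.0$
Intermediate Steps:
$y{\left(J \right)} = -2$ ($y{\left(J \right)} = \left(- \frac{1}{3}\right) 6 = -2$)
$v = - \frac{385257720}{255524071}$ ($v = \frac{17098}{-11341} - \frac{2}{22531} = 17098 \left(- \frac{1}{11341}\right) - \frac{2}{22531} = - \frac{17098}{11341} - \frac{2}{22531} = - \frac{385257720}{255524071} \approx -1.5077$)
$\left(-14113 - 5348\right) + v = \left(-14113 - 5348\right) - \frac{385257720}{255524071} = -19461 - \frac{385257720}{255524071} = - \frac{4973139203451}{255524071}$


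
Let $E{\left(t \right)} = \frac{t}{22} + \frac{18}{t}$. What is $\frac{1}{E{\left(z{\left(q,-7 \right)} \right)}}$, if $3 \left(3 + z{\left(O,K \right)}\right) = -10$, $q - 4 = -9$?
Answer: $- \frac{1254}{3925} \approx -0.31949$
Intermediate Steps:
$q = -5$ ($q = 4 - 9 = -5$)
$z{\left(O,K \right)} = - \frac{19}{3}$ ($z{\left(O,K \right)} = -3 + \frac{1}{3} \left(-10\right) = -3 - \frac{10}{3} = - \frac{19}{3}$)
$E{\left(t \right)} = \frac{18}{t} + \frac{t}{22}$ ($E{\left(t \right)} = t \frac{1}{22} + \frac{18}{t} = \frac{t}{22} + \frac{18}{t} = \frac{18}{t} + \frac{t}{22}$)
$\frac{1}{E{\left(z{\left(q,-7 \right)} \right)}} = \frac{1}{\frac{18}{- \frac{19}{3}} + \frac{1}{22} \left(- \frac{19}{3}\right)} = \frac{1}{18 \left(- \frac{3}{19}\right) - \frac{19}{66}} = \frac{1}{- \frac{54}{19} - \frac{19}{66}} = \frac{1}{- \frac{3925}{1254}} = - \frac{1254}{3925}$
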